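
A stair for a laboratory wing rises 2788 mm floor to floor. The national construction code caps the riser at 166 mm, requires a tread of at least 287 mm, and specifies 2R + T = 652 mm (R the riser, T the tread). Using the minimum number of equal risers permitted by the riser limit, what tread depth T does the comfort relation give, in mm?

324 mm

2788 / 166 = 16.795 → round up to 17 risers.
R = 2788 ÷ 17 = 164 mm.
T = 652 − 2·164 = 324 mm, which satisfies the 287 mm minimum.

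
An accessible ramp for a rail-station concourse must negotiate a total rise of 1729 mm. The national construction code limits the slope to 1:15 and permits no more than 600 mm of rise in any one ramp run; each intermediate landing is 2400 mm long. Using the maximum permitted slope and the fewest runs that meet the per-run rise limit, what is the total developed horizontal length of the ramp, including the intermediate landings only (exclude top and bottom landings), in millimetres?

30735 mm

1729 / 600 = 2.882 → round up to 3 ramp runs. That means 2 intermediate landings.
Horizontal run for 1729 mm of rise at 1:15 is 1729 × 15 = 25935 mm.
Intermediate landings: 2 × 2400 = 4800 mm.
Developed length = 25935 + 4800 = 30735 mm.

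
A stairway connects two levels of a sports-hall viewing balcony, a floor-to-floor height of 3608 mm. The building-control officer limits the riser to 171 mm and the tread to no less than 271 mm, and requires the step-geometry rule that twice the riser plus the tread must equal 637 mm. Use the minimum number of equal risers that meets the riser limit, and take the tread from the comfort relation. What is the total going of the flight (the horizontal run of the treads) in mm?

⌈3608/171⌉ = 22 risers.
R = 3608 ÷ 22 = 164 mm.
From 2R + T = 637: T = 637 − 328 = 309 mm.
22 risers give 21 treads; going = 21 × 309 = 6489 mm.

6489 mm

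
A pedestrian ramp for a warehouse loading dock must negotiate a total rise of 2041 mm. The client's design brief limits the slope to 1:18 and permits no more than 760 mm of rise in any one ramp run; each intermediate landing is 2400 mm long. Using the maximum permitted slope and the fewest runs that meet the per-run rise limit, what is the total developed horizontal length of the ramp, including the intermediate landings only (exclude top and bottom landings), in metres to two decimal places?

41.54 m

⌈2041/760⌉ = 3 ramp runs. That means 2 intermediate landings.
Horizontal run for 2041 mm of rise at 1:18 is 2041 × 18 = 36738 mm.
2 intermediate landings contribute 2 × 2400 = 4800 mm.
Developed length = 36738 + 4800 = 41538 mm.
= 41.54 m.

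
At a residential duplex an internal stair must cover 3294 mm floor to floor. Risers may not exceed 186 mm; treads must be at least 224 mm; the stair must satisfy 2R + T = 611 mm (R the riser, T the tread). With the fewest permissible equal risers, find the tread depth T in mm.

245 mm

At most 186 each: 3294/186 = 17.71, giving 18 risers.
R = 3294 ÷ 18 = 183 mm.
From 2R + T = 611: T = 611 − 366 = 245 mm.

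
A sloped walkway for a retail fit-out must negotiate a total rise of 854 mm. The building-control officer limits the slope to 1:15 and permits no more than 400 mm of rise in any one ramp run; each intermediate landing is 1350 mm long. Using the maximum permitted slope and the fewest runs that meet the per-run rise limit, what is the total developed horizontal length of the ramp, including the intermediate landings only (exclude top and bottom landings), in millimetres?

At most 400 each: 854/400 = 2.13, giving 3 ramp runs. That means 2 intermediate landings.
Ramp run (horizontal) at 1:15: 854 × 15 = 12810 mm.
Intermediate landings: 2 × 1350 = 2700 mm.
Total developed length = 12810 + 2700 = 15510 mm.

15510 mm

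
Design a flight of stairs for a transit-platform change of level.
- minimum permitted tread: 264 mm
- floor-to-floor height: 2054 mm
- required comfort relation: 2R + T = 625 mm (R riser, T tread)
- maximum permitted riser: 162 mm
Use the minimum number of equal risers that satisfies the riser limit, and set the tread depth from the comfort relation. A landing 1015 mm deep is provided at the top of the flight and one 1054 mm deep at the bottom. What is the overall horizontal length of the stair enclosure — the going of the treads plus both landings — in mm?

2054 / 162 = 12.679 → round up to 13 risers.
Riser R = 2054 / 13 = 158 mm, within the 162 mm limit.
Tread T = 625 − 2 × 158 = 309 mm (≥ 264 mm).
Going = (13 − 1) × 309 = 3708 mm.
Enclosure = 3708 + 1015 + 1054 = 5777 mm.

5777 mm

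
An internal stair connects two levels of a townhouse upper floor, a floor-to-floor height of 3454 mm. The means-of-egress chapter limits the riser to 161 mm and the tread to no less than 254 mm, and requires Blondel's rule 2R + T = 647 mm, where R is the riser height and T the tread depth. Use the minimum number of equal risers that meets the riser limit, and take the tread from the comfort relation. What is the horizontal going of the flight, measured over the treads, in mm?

6993 mm

⌈3454/161⌉ = 22 risers.
R = 3454 ÷ 22 = 157 mm.
From 2R + T = 647: T = 647 − 314 = 333 mm.
Treads = 22 − 1 = 21; going = 21 × 333 = 6993 mm.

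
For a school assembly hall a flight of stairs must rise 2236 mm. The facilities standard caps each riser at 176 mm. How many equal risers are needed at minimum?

At most 176 each: 2236/176 = 12.70, giving 13 risers.

13 risers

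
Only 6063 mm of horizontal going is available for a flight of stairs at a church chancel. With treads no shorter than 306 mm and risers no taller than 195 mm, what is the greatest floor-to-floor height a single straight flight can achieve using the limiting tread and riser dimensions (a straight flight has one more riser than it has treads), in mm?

3900 mm

6063 / 306 = 19.81, so 19 treads fit.
Risers = treads + 1 = 20.
Maximum height = 20 × 195 = 3900 mm.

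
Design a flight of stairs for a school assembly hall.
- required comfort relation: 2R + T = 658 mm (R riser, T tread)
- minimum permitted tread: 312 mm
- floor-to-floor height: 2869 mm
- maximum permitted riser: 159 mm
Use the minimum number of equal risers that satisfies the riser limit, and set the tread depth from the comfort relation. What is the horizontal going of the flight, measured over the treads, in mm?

6408 mm

2869 / 159 = 18.04, so 19 risers are needed.
R = 2869 ÷ 19 = 151 mm.
T = 658 − 2·151 = 356 mm, which satisfies the 312 mm minimum.
19 risers give 18 treads; going = 18 × 356 = 6408 mm.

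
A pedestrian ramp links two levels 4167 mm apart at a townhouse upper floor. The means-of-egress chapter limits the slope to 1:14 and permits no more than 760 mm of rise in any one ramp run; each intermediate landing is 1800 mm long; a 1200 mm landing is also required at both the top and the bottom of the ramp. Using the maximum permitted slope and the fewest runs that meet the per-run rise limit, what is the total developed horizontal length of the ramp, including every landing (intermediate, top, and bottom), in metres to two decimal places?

4167 / 760 = 5.48, so 6 ramp runs are needed. That means 5 intermediate landings.
Ramp run (horizontal) at 1:14: 4167 × 14 = 58338 mm.
5 intermediate landings contribute 5 × 1800 = 9000 mm.
Top and bottom landings: 2 × 1200 = 2400 mm.
Total = 58338 + 9000 + 2400 = 69738 mm.
= 69.74 m.

69.74 m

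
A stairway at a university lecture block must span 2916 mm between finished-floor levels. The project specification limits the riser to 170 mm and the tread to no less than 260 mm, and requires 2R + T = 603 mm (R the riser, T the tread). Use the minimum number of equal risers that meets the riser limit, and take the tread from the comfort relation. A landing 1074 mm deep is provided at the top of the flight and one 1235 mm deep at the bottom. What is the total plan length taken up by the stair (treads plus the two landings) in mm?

7052 mm

At most 170 each: 2916/170 = 17.15, giving 18 risers.
Riser R = 2916 / 18 = 162 mm, within the 170 mm limit.
T = 603 − 2·162 = 279 mm, which satisfies the 260 mm minimum.
Treads = 18 − 1 = 17; going = 17 × 279 = 4743 mm.
Enclosure = 4743 + 1074 + 1235 = 7052 mm.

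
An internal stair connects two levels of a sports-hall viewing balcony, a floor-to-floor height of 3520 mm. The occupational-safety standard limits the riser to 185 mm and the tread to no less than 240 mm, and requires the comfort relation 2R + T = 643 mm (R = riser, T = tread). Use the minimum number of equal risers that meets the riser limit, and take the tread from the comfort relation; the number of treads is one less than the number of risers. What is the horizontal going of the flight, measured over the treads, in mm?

5529 mm

3520 / 185 = 19.03, so 20 risers are needed.
Each riser is 3520/20 = 176 mm (≤ 185 mm).
T = 643 − 2·176 = 291 mm, which satisfies the 240 mm minimum.
Treads = 20 − 1 = 19; going = 19 × 291 = 5529 mm.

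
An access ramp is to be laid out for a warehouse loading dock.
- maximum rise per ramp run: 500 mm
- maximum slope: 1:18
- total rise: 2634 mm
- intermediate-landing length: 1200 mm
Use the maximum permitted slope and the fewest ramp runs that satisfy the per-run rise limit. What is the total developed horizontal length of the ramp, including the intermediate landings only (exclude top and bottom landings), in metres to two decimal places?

⌈2634/500⌉ = 6 ramp runs. That means 5 intermediate landings.
Ramp run (horizontal) at 1:18: 2634 × 18 = 47412 mm.
Intermediate landings: 5 × 1200 = 6000 mm.
Total developed length = 47412 + 6000 = 53412 mm.
= 53.41 m.

53.41 m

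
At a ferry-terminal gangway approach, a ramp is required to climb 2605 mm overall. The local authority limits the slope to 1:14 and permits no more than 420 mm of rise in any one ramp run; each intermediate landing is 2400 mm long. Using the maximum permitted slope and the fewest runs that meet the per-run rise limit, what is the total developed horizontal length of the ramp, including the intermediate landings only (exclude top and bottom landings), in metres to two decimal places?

50.87 m

⌈2605/420⌉ = 7 ramp runs. That means 6 intermediate landings.
Horizontal run for 2605 mm of rise at 1:14 is 2605 × 14 = 36470 mm.
Intermediate landings: 6 × 2400 = 14400 mm.
Developed length = 36470 + 14400 = 50870 mm.
= 50.87 m.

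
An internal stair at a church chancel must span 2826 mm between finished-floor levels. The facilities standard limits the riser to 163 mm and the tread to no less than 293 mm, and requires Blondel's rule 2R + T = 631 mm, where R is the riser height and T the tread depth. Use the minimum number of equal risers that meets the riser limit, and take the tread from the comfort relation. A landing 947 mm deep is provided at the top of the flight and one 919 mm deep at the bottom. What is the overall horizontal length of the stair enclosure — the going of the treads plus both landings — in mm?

⌈2826/163⌉ = 18 risers.
Each riser is 2826/18 = 157 mm (≤ 163 mm).
Tread T = 631 − 2 × 157 = 317 mm (≥ 293 mm).
Treads = 18 − 1 = 17; going = 17 × 317 = 5389 mm.
Add landings: 5389 + 947 + 919 = 7255 mm.

7255 mm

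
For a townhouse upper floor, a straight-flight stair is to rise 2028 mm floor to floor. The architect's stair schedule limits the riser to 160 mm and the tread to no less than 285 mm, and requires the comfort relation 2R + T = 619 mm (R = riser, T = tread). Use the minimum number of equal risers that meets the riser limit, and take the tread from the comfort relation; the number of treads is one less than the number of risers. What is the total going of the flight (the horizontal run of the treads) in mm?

3684 mm

2028 / 160 = 12.68, so 13 risers are needed.
R = 2028 ÷ 13 = 156 mm.
T = 619 − 2·156 = 307 mm, which satisfies the 285 mm minimum.
Treads = 13 − 1 = 12; going = 12 × 307 = 3684 mm.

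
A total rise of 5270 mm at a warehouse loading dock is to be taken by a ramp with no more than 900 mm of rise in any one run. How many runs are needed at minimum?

At most 900 each: 5270/900 = 5.86, giving 6 ramp runs.

6 runs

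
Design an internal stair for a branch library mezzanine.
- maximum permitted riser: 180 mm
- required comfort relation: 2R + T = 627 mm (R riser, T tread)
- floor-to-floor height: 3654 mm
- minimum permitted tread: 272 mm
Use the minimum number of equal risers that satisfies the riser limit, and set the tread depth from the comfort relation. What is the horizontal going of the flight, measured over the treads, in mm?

⌈3654/180⌉ = 21 risers.
Riser R = 3654 / 21 = 174 mm, within the 180 mm limit.
From 2R + T = 627: T = 627 − 348 = 279 mm.
Going = (21 − 1) × 279 = 5580 mm.

5580 mm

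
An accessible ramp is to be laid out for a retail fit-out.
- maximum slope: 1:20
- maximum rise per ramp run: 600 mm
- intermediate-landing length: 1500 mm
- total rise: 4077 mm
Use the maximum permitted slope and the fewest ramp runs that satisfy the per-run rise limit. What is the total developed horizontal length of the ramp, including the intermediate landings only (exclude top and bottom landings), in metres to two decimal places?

90.54 m

At most 600 each: 4077/600 = 6.79, giving 7 ramp runs. That means 6 intermediate landings.
Ramp run (horizontal) at 1:20: 4077 × 20 = 81540 mm.
6 intermediate landings contribute 6 × 1500 = 9000 mm.
Developed length = 81540 + 9000 = 90540 mm.
= 90.54 m.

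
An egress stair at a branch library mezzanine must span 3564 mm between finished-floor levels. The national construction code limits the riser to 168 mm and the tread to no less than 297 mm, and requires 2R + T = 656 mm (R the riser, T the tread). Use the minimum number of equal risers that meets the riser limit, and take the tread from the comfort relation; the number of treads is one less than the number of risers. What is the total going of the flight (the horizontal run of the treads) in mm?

3564 / 168 = 21.214 → round up to 22 risers.
R = 3564 ÷ 22 = 162 mm.
From 2R + T = 656: T = 656 − 324 = 332 mm.
Going = (22 − 1) × 332 = 6972 mm.

6972 mm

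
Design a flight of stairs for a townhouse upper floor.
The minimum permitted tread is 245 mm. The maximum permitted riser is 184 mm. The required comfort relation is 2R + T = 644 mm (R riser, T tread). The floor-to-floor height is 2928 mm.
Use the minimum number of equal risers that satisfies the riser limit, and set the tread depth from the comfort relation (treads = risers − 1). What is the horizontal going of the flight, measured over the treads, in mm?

4170 mm

2928 / 184 = 15.913 → round up to 16 risers.
R = 2928 ÷ 16 = 183 mm.
T = 644 − 2·183 = 278 mm, which satisfies the 245 mm minimum.
Treads = 16 − 1 = 15; going = 15 × 278 = 4170 mm.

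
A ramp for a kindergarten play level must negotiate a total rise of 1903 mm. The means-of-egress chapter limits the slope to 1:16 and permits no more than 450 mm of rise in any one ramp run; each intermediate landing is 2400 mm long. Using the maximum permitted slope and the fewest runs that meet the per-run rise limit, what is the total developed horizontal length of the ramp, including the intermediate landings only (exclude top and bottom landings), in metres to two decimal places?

40.05 m

⌈1903/450⌉ = 5 ramp runs. That means 4 intermediate landings.
Horizontal run for 1903 mm of rise at 1:16 is 1903 × 16 = 30448 mm.
Intermediate landings: 4 × 2400 = 9600 mm.
Developed length = 30448 + 9600 = 40048 mm.
= 40.05 m.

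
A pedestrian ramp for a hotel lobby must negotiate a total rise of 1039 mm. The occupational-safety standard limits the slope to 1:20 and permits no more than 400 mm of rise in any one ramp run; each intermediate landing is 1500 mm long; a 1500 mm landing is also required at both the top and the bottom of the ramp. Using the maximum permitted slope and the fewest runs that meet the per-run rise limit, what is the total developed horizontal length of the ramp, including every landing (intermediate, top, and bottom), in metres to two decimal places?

26.78 m

1039 / 400 = 2.60, so 3 ramp runs are needed. That means 2 intermediate landings.
Ramp run (horizontal) at 1:20: 1039 × 20 = 20780 mm.
2 intermediate landings contribute 2 × 1500 = 3000 mm.
Top and bottom landings: 2 × 1500 = 3000 mm.
Total = 20780 + 3000 + 3000 = 26780 mm.
= 26.78 m.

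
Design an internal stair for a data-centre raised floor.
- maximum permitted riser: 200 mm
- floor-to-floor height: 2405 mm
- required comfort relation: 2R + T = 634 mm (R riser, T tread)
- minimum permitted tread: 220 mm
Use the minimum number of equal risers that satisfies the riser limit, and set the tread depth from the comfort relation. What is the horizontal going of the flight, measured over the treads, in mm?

At most 200 each: 2405/200 = 12.03, giving 13 risers.
R = 2405 ÷ 13 = 185 mm.
T = 634 − 2·185 = 264 mm, which satisfies the 220 mm minimum.
Going = (13 − 1) × 264 = 3168 mm.

3168 mm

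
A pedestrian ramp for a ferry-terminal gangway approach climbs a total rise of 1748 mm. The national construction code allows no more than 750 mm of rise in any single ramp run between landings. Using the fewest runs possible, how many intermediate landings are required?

1748 / 750 = 2.331 → round up to 3 ramp runs.
3 runs are separated by 2 intermediate landings.

2 intermediate landings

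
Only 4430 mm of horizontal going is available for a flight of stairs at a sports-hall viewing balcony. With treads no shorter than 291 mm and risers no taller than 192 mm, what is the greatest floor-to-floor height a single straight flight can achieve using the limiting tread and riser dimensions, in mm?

3072 mm

Treads that fit: ⌊4430 / 291⌋ = 15.
Risers = treads + 1 = 16.
Maximum height = 16 × 192 = 3072 mm.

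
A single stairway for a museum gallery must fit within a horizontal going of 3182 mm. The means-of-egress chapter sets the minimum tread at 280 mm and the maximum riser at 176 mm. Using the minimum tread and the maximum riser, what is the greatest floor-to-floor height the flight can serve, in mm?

Treads that fit: ⌊3182 / 280⌋ = 11.
Risers = treads + 1 = 12.
Maximum height = 12 × 176 = 2112 mm.

2112 mm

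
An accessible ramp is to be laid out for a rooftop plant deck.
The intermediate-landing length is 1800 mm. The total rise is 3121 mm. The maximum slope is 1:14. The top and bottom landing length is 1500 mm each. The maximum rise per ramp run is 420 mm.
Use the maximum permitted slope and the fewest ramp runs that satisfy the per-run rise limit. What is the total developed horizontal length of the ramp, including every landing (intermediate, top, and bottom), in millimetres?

59294 mm

3121 / 420 = 7.43, so 8 ramp runs are needed. That means 7 intermediate landings.
Horizontal run for 3121 mm of rise at 1:14 is 3121 × 14 = 43694 mm.
Intermediate landings: 7 × 1800 = 12600 mm.
Top and bottom landings: 2 × 1500 = 3000 mm.
Total = 43694 + 12600 + 3000 = 59294 mm.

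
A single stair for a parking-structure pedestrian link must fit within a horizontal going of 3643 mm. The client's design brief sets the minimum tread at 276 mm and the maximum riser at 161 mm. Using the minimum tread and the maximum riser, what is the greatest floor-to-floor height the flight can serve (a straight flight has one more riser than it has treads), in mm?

2254 mm

3643 / 276 = 13.20, so 13 treads fit.
Risers = treads + 1 = 14.
Maximum height = 14 × 161 = 2254 mm.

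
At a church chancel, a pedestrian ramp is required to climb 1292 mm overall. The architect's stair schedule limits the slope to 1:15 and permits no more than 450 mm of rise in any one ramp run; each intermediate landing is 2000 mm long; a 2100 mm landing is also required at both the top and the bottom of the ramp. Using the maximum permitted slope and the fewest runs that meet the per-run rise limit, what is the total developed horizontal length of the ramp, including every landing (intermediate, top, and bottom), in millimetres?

27580 mm

⌈1292/450⌉ = 3 ramp runs. That means 2 intermediate landings.
Ramp run (horizontal) at 1:15: 1292 × 15 = 19380 mm.
2 intermediate landings contribute 2 × 2000 = 4000 mm.
Top and bottom landings: 2 × 2100 = 4200 mm.
Total = 19380 + 4000 + 4200 = 27580 mm.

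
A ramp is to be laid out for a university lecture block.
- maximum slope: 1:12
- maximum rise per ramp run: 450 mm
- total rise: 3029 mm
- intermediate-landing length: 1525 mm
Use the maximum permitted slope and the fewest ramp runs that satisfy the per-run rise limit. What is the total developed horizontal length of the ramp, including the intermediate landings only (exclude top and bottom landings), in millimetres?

At most 450 each: 3029/450 = 6.73, giving 7 ramp runs. That means 6 intermediate landings.
Ramp run (horizontal) at 1:12: 3029 × 12 = 36348 mm.
6 intermediate landings contribute 6 × 1525 = 9150 mm.
Developed length = 36348 + 9150 = 45498 mm.

45498 mm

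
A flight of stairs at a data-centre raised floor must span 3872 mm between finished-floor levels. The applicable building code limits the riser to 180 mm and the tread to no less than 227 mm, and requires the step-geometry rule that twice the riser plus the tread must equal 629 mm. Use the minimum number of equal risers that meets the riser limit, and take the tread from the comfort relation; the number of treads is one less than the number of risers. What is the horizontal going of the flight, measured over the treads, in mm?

⌈3872/180⌉ = 22 risers.
Riser R = 3872 / 22 = 176 mm, within the 180 mm limit.
From 2R + T = 629: T = 629 − 352 = 277 mm.
Going = (22 − 1) × 277 = 5817 mm.

5817 mm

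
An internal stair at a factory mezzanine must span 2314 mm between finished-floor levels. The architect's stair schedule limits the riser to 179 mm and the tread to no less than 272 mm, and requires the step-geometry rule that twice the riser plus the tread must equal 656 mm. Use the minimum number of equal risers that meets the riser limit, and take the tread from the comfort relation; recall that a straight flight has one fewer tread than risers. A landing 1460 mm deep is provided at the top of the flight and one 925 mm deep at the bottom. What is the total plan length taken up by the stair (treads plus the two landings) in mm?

5985 mm

⌈2314/179⌉ = 13 risers.
R = 2314 ÷ 13 = 178 mm.
Tread T = 656 − 2 × 178 = 300 mm (≥ 272 mm).
13 risers give 12 treads; going = 12 × 300 = 3600 mm.
Enclosure = 3600 + 1460 + 925 = 5985 mm.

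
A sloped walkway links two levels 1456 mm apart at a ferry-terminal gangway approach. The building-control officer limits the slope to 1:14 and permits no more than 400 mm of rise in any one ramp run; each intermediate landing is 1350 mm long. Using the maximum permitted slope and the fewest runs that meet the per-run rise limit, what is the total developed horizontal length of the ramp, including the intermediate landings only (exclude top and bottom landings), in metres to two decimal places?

⌈1456/400⌉ = 4 ramp runs. That means 3 intermediate landings.
Horizontal run for 1456 mm of rise at 1:14 is 1456 × 14 = 20384 mm.
3 intermediate landings contribute 3 × 1350 = 4050 mm.
Developed length = 20384 + 4050 = 24434 mm.
= 24.43 m.

24.43 m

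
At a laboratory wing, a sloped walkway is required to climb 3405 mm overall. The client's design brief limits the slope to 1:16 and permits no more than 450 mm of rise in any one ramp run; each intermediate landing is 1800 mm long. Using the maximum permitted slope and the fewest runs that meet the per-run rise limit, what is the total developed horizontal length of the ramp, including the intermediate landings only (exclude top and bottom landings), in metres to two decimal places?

At most 450 each: 3405/450 = 7.57, giving 8 ramp runs. That means 7 intermediate landings.
Horizontal run for 3405 mm of rise at 1:16 is 3405 × 16 = 54480 mm.
Intermediate landings: 7 × 1800 = 12600 mm.
Total developed length = 54480 + 12600 = 67080 mm.
= 67.08 m.

67.08 m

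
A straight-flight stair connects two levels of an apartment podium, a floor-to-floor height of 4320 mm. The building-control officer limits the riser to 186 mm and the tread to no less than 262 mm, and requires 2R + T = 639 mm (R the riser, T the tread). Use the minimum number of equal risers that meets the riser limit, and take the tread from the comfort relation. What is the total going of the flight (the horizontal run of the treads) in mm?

6417 mm

4320 / 186 = 23.23, so 24 risers are needed.
Riser R = 4320 / 24 = 180 mm, within the 186 mm limit.
T = 639 − 2·180 = 279 mm, which satisfies the 262 mm minimum.
Going = (24 − 1) × 279 = 6417 mm.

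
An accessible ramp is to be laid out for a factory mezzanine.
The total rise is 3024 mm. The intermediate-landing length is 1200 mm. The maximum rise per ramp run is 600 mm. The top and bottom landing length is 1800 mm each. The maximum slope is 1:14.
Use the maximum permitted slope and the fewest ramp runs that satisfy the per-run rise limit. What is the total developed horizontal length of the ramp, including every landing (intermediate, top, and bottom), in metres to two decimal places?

At most 600 each: 3024/600 = 5.04, giving 6 ramp runs. That means 5 intermediate landings.
Horizontal run for 3024 mm of rise at 1:14 is 3024 × 14 = 42336 mm.
5 intermediate landings contribute 5 × 1200 = 6000 mm.
Top and bottom landings: 2 × 1800 = 3600 mm.
Total = 42336 + 6000 + 3600 = 51936 mm.
= 51.94 m.

51.94 m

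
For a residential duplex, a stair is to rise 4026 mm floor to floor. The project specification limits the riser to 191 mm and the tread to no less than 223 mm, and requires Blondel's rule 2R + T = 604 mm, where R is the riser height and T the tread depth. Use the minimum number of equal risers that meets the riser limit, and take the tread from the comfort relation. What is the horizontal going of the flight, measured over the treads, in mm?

4998 mm

⌈4026/191⌉ = 22 risers.
R = 4026 ÷ 22 = 183 mm.
T = 604 − 2·183 = 238 mm, which satisfies the 223 mm minimum.
Going = (22 − 1) × 238 = 4998 mm.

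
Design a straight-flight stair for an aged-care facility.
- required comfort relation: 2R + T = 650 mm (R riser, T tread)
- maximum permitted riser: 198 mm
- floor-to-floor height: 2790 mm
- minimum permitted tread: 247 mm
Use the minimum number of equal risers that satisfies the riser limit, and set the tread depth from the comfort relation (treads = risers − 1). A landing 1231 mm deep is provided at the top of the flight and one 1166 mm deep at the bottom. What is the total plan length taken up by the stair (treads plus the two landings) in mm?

6289 mm

At most 198 each: 2790/198 = 14.09, giving 15 risers.
Each riser is 2790/15 = 186 mm (≤ 198 mm).
T = 650 − 2·186 = 278 mm, which satisfies the 247 mm minimum.
Going = (15 − 1) × 278 = 3892 mm.
Enclosure = 3892 + 1231 + 1166 = 6289 mm.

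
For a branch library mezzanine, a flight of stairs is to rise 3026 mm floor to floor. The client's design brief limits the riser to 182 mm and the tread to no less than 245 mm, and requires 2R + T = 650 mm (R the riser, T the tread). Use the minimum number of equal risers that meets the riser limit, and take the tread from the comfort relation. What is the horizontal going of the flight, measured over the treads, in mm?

4704 mm

3026 / 182 = 16.626 → round up to 17 risers.
Riser R = 3026 / 17 = 178 mm, within the 182 mm limit.
Tread T = 650 − 2 × 178 = 294 mm (≥ 245 mm).
Going = (17 − 1) × 294 = 4704 mm.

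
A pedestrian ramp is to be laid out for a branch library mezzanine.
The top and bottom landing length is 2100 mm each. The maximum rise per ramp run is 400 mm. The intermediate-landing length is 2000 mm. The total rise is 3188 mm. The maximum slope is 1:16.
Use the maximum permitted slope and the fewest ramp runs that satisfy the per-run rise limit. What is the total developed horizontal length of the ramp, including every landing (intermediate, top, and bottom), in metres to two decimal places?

69.21 m

3188 / 400 = 7.97, so 8 ramp runs are needed. That means 7 intermediate landings.
Horizontal run for 3188 mm of rise at 1:16 is 3188 × 16 = 51008 mm.
Intermediate landings: 7 × 2000 = 14000 mm.
Top and bottom landings: 2 × 2100 = 4200 mm.
Total = 51008 + 14000 + 4200 = 69208 mm.
= 69.21 m.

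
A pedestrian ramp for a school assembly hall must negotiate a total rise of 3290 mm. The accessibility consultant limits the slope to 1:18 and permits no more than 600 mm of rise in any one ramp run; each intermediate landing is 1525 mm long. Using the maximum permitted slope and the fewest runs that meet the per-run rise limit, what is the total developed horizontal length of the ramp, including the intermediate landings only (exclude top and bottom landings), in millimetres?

66845 mm

3290 / 600 = 5.483 → round up to 6 ramp runs. That means 5 intermediate landings.
Horizontal run for 3290 mm of rise at 1:18 is 3290 × 18 = 59220 mm.
Intermediate landings: 5 × 1525 = 7625 mm.
Total developed length = 59220 + 7625 = 66845 mm.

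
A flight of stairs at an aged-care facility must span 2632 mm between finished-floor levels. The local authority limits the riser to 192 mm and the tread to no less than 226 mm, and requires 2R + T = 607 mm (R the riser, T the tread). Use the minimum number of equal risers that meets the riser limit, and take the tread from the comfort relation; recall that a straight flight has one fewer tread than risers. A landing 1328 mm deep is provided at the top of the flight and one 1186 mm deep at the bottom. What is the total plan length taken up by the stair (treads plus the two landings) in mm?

⌈2632/192⌉ = 14 risers.
Riser R = 2632 / 14 = 188 mm, within the 192 mm limit.
Tread T = 607 − 2 × 188 = 231 mm (≥ 226 mm).
Treads = 14 − 1 = 13; going = 13 × 231 = 3003 mm.
Enclosure = 3003 + 1328 + 1186 = 5517 mm.

5517 mm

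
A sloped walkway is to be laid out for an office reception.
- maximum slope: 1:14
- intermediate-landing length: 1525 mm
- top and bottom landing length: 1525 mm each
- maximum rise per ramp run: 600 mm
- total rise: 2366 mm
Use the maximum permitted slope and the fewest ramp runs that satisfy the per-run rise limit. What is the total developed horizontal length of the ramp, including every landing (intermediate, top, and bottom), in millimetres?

2366 / 600 = 3.94, so 4 ramp runs are needed. That means 3 intermediate landings.
Ramp run (horizontal) at 1:14: 2366 × 14 = 33124 mm.
3 intermediate landings contribute 3 × 1525 = 4575 mm.
Top and bottom landings: 2 × 1525 = 3050 mm.
Total = 33124 + 4575 + 3050 = 40749 mm.

40749 mm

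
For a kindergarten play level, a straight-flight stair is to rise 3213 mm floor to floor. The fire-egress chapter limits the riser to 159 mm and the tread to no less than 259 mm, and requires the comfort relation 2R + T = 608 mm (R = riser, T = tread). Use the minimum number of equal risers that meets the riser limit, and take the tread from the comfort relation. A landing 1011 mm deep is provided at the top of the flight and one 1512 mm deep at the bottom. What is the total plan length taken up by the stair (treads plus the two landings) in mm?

8563 mm

⌈3213/159⌉ = 21 risers.
Riser R = 3213 / 21 = 153 mm, within the 159 mm limit.
T = 608 − 2·153 = 302 mm, which satisfies the 259 mm minimum.
Treads = 21 − 1 = 20; going = 20 × 302 = 6040 mm.
Add landings: 6040 + 1011 + 1512 = 8563 mm.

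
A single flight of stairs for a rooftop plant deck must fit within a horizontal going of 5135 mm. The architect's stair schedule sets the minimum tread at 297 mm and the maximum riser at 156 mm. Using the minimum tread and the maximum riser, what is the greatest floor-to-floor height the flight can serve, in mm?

2808 mm

Treads that fit: ⌊5135 / 297⌋ = 17.
Risers = treads + 1 = 18.
Maximum height = 18 × 156 = 2808 mm.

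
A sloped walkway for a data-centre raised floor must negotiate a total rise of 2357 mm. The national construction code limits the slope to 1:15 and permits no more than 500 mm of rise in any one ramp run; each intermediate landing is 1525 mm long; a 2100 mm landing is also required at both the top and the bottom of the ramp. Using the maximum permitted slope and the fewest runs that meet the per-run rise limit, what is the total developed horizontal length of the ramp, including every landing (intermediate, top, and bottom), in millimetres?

45655 mm

2357 / 500 = 4.714 → round up to 5 ramp runs. That means 4 intermediate landings.
Horizontal run for 2357 mm of rise at 1:15 is 2357 × 15 = 35355 mm.
Intermediate landings: 4 × 1525 = 6100 mm.
Top and bottom landings: 2 × 2100 = 4200 mm.
Total = 35355 + 6100 + 4200 = 45655 mm.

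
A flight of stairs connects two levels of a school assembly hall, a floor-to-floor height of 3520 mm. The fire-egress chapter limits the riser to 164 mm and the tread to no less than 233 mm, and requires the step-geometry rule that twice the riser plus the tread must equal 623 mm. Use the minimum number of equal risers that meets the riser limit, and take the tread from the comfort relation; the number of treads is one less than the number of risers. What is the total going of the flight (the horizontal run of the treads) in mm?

6363 mm

At most 164 each: 3520/164 = 21.46, giving 22 risers.
Riser R = 3520 / 22 = 160 mm, within the 164 mm limit.
Tread T = 623 − 2 × 160 = 303 mm (≥ 233 mm).
Going = (22 − 1) × 303 = 6363 mm.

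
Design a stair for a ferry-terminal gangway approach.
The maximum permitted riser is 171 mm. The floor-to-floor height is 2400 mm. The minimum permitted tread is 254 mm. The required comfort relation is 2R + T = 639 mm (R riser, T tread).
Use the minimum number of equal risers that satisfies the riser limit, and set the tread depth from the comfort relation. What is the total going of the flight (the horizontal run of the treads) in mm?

At most 171 each: 2400/171 = 14.04, giving 15 risers.
R = 2400 ÷ 15 = 160 mm.
From 2R + T = 639: T = 639 − 320 = 319 mm.
15 risers give 14 treads; going = 14 × 319 = 4466 mm.

4466 mm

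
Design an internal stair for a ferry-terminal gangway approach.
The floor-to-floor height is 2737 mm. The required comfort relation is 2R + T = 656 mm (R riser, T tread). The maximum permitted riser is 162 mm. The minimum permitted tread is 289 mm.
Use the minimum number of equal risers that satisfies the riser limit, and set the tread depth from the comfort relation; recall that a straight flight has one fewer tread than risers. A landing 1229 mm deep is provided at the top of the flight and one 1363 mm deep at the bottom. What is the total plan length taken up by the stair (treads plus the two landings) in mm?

7936 mm

At most 162 each: 2737/162 = 16.90, giving 17 risers.
Each riser is 2737/17 = 161 mm (≤ 162 mm).
From 2R + T = 656: T = 656 − 322 = 334 mm.
17 risers give 16 treads; going = 16 × 334 = 5344 mm.
Add landings: 5344 + 1229 + 1363 = 7936 mm.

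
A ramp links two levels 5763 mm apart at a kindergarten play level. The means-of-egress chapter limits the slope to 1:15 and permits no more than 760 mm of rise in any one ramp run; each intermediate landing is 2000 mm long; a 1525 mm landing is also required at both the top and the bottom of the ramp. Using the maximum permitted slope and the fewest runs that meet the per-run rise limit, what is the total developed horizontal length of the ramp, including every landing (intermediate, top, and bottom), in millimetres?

103495 mm

5763 / 760 = 7.583 → round up to 8 ramp runs. That means 7 intermediate landings.
Horizontal run for 5763 mm of rise at 1:15 is 5763 × 15 = 86445 mm.
Intermediate landings: 7 × 2000 = 14000 mm.
Top and bottom landings: 2 × 1525 = 3050 mm.
Total = 86445 + 14000 + 3050 = 103495 mm.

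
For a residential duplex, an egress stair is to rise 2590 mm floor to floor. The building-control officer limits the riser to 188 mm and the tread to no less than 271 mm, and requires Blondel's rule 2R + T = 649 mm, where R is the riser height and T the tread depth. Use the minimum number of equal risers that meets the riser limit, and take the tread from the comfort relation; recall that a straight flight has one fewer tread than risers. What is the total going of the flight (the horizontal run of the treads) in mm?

3627 mm

⌈2590/188⌉ = 14 risers.
R = 2590 ÷ 14 = 185 mm.
T = 649 − 2·185 = 279 mm, which satisfies the 271 mm minimum.
Going = (14 − 1) × 279 = 3627 mm.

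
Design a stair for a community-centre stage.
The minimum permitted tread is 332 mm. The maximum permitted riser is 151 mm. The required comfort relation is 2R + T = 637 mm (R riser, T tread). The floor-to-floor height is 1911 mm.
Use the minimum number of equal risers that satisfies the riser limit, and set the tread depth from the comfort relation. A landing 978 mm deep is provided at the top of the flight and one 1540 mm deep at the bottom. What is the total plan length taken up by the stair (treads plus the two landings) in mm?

⌈1911/151⌉ = 13 risers.
Each riser is 1911/13 = 147 mm (≤ 151 mm).
Tread T = 637 − 2 × 147 = 343 mm (≥ 332 mm).
13 risers give 12 treads; going = 12 × 343 = 4116 mm.
Enclosure = 4116 + 978 + 1540 = 6634 mm.

6634 mm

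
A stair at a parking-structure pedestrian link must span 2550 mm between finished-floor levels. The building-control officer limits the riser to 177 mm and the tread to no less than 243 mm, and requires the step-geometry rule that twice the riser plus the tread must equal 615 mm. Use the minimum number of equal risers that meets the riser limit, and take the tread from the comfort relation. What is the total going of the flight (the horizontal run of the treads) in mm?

⌈2550/177⌉ = 15 risers.
Each riser is 2550/15 = 170 mm (≤ 177 mm).
T = 615 − 2·170 = 275 mm, which satisfies the 243 mm minimum.
Going = (15 − 1) × 275 = 3850 mm.

3850 mm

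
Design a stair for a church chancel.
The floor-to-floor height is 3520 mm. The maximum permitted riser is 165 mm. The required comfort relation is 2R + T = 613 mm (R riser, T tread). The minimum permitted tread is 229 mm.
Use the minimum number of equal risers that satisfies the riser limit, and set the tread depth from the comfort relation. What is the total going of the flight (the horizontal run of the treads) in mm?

6153 mm

3520 / 165 = 21.333 → round up to 22 risers.
Riser R = 3520 / 22 = 160 mm, within the 165 mm limit.
T = 613 − 2·160 = 293 mm, which satisfies the 229 mm minimum.
Going = (22 − 1) × 293 = 6153 mm.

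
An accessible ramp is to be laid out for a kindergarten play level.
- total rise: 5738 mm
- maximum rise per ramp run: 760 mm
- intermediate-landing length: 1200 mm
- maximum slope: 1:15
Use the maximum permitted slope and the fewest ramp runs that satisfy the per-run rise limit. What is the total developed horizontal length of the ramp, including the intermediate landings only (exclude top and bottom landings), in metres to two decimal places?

94.47 m

⌈5738/760⌉ = 8 ramp runs. That means 7 intermediate landings.
Horizontal run for 5738 mm of rise at 1:15 is 5738 × 15 = 86070 mm.
Intermediate landings: 7 × 1200 = 8400 mm.
Developed length = 86070 + 8400 = 94470 mm.
= 94.47 m.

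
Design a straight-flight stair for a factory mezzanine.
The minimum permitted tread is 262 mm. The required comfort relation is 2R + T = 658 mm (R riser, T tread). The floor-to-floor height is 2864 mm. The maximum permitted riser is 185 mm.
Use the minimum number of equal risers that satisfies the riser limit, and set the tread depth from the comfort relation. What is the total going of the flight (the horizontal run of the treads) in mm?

2864 / 185 = 15.48, so 16 risers are needed.
Each riser is 2864/16 = 179 mm (≤ 185 mm).
From 2R + T = 658: T = 658 − 358 = 300 mm.
Treads = 16 − 1 = 15; going = 15 × 300 = 4500 mm.

4500 mm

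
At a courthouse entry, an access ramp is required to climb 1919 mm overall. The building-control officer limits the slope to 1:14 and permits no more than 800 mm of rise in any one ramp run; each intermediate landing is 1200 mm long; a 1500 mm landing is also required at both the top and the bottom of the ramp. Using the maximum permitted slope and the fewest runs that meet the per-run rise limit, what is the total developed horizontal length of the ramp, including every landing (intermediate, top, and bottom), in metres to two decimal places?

1919 / 800 = 2.40, so 3 ramp runs are needed. That means 2 intermediate landings.
Ramp run (horizontal) at 1:14: 1919 × 14 = 26866 mm.
Intermediate landings: 2 × 1200 = 2400 mm.
Top and bottom landings: 2 × 1500 = 3000 mm.
Total = 26866 + 2400 + 3000 = 32266 mm.
= 32.27 m.

32.27 m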